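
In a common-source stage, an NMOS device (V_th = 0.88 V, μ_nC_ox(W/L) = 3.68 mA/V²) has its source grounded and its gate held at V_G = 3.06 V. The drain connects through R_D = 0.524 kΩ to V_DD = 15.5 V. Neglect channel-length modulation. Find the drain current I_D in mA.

I_D = 8.74 mA

V_GS = V_G = 3.06 V, so V_ov = 3.06 − 0.88 = 2.18 V.
Assume saturation: I_D = ½ k_n V_ov² = 0.5 × 3.68 × 2.18² = 8.74 mA, giving V_DS = V_DD − I_D R_D = 15.5 − 8.74 × 0.524 = 10.9 V.
V_DS = 10.9 V ≥ V_ov = 2.18 V, confirming saturation.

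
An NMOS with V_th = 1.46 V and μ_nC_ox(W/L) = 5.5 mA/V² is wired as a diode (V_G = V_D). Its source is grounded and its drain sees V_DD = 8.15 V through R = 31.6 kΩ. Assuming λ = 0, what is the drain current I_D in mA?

I_D = 0.203 mA

With gate tied to drain, V_GS = V_DS ≥ V_GS − V_th, so the device is in saturation.
KCL at the drain: ½ k_n (V_GS − V_th)² = (V_DD − V_GS)/R.
Let x = V_GS − 1.46. Then 86.9 x² + x − 6.69 = 0, giving x = 0.272 V (positive root), so V_GS = 1.73 V.
I_D = (V_DD − V_GS)/R = (8.15 − 1.73) / 31.6 = 0.203 mA.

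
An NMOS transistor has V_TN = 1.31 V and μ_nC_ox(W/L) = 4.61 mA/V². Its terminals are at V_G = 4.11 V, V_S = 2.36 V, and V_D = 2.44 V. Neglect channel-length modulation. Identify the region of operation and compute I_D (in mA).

Triode; I_D = 0.148 mA

V_GS = V_G − V_S = 4.11 − 2.36 = 1.75 V; V_DS = V_D − V_S = 2.44 − 2.36 = 0.08 V.
V_ov = V_GS − V_TN = 1.75 − 1.31 = 0.44 V.
Since V_DS = 0.08 V < V_ov = 0.44 V, the device is in the triode region.
I_D = k_n [V_ov · V_DS − ½ V_DS²] = 4.61 × [0.44 × 0.08 − 0.5 × 0.08²] = 0.148 mA.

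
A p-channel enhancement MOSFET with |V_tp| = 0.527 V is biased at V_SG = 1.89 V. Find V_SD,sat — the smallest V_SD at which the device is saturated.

The boundary between triode and saturation is V_SD = V_SG − |V_tp| = V_ov.
V_ov = 1.89 − 0.527 = 1.36 V.

V_SD,sat = 1.36 V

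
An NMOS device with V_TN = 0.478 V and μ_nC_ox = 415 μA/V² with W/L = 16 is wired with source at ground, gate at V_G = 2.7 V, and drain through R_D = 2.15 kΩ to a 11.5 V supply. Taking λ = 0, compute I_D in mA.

I_D = 5.17 mA

V_GS = V_G = 2.7 V, so V_ov = 2.7 − 0.478 = 2.22 V.
k_n = μ_nC_ox · (W/L) = 6.64 mA/V².
Assume saturation: I_D = ½ k_n V_ov² = 0.5 × 6.64 × 2.22² = 16.4 mA, giving V_DS = V_DD − I_D R_D = 11.5 − 16.4 × 2.15 = -23.7 V.
But -23.7 V < V_ov = 2.22 V, so the device is actually in triode.
In triode I_D = k_n[V_ov V_DS − ½ V_DS²] and I_D = (V_DD − V_DS)/R_D. Equating: 7.14 V_DS² − 32.72 V_DS + 11.5 = 0, giving V_DS = 0.384 V (the root below V_ov).
I_D = (11.5 − 0.384) / 2.15 = 5.17 mA.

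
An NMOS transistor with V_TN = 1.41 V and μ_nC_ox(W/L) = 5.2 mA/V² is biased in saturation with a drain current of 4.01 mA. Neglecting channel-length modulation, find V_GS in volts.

V_GS = 2.65 V

In saturation I_D = ½ k_n (V_GS − V_TN)², so V_GS − V_TN = √(2 I_D / k_n) = √(2 × 4.01 / 5.2) = 1.24 V.
V_GS = 1.41 + 1.24 = 2.65 V.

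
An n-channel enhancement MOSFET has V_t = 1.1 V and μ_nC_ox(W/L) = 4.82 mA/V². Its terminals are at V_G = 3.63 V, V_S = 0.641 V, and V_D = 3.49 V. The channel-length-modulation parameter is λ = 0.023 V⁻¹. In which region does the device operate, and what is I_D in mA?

V_GS = V_G − V_S = 3.63 − 0.641 = 2.99 V; V_DS = V_D − V_S = 3.49 − 0.641 = 2.85 V.
V_ov = V_GS − V_t = 2.99 − 1.1 = 1.89 V.
Since V_DS = 2.85 V ≥ V_ov = 1.89 V, the device is in saturation.
I_D = ½ k_n V_ov² (1 + λ V_DS) = 0.5 × 4.82 × 1.89² × (1 + 0.023 × 2.85) = 9.16 mA.

Saturation; I_D = 9.16 mA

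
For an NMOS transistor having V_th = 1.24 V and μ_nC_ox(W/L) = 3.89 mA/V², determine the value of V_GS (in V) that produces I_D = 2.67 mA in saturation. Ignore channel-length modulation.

V_GS = 2.41 V

In saturation I_D = ½ k_n (V_GS − V_th)², so V_GS − V_th = √(2 I_D / k_n) = √(2 × 2.67 / 3.89) = 1.17 V.
V_GS = 1.24 + 1.17 = 2.41 V.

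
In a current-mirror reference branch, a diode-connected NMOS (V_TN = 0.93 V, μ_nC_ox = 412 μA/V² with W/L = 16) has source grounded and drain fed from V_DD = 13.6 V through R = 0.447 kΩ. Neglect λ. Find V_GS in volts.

With gate tied to drain, V_GS = V_DS ≥ V_GS − V_TN, so the device is in saturation.
k_n = μ_nC_ox · (W/L) = 6.592 mA/V².
KCL at the drain: ½ k_n (V_GS − V_TN)² = (V_DD − V_GS)/R.
Let x = V_GS − 0.93. Then 1.47 x² + x − 12.67 = 0, giving x = 2.61 V (positive root), so V_GS = 3.54 V.
I_D = (V_DD − V_GS)/R = (13.6 − 3.54) / 0.447 = 22.5 mA.

V_GS = 3.54 V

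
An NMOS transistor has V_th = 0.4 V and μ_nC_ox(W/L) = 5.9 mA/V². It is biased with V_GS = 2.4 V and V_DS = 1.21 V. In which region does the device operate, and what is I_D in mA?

Triode; I_D = 9.96 mA

V_ov = V_GS − V_th = 2.4 − 0.4 = 2 V.
Since V_DS = 1.21 V < V_ov = 2 V, the device is in the triode region.
I_D = k_n [V_ov · V_DS − ½ V_DS²] = 5.9 × [2 × 1.21 − 0.5 × 1.21²] = 9.96 mA.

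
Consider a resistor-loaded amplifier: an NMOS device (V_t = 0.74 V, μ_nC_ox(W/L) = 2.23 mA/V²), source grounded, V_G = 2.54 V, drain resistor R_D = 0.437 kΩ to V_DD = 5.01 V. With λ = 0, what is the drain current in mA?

V_GS = V_G = 2.54 V, so V_ov = 2.54 − 0.74 = 1.8 V.
Assume saturation: I_D = ½ k_n V_ov² = 0.5 × 2.23 × 1.8² = 3.61 mA, giving V_DS = V_DD − I_D R_D = 5.01 − 3.61 × 0.437 = 3.43 V.
V_DS = 3.43 V ≥ V_ov = 1.8 V, confirming saturation.

I_D = 3.61 mA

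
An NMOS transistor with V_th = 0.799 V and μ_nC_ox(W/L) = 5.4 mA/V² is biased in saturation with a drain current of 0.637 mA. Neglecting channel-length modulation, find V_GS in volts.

In saturation I_D = ½ k_n (V_GS − V_th)², so V_GS − V_th = √(2 I_D / k_n) = √(2 × 0.637 / 5.4) = 0.486 V.
V_GS = 0.799 + 0.486 = 1.28 V.

V_GS = 1.28 V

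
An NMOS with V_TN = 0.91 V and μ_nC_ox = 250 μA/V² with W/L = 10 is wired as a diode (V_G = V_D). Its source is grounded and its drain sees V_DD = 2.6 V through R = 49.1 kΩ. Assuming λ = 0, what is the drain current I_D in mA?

With gate tied to drain, V_GS = V_DS ≥ V_GS − V_TN, so the device is in saturation.
k_n = μ_nC_ox · (W/L) = 2.5 mA/V².
KCL at the drain: ½ k_n (V_GS − V_TN)² = (V_DD − V_GS)/R.
Let x = V_GS − 0.91. Then 61.4 x² + x − 1.69 = 0, giving x = 0.158 V (positive root), so V_GS = 1.07 V.
I_D = (V_DD − V_GS)/R = (2.6 − 1.07) / 49.1 = 0.0312 mA.

I_D = 0.0312 mA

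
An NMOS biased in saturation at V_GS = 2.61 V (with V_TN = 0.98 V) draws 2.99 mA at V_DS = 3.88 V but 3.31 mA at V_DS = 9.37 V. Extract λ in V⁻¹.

λ = 0.0211 V⁻¹

With V_GS fixed, I_D ∝ (1 + λ V_DS) in saturation, so I_D2/I_D1 = (1 + λ V_DS2)/(1 + λ V_DS1).
3.31/2.99 = 1.107 = (1 + 9.37 λ)/(1 + 3.88 λ).
Solving: λ (I_D1 V_DS2 − I_D2 V_DS1) = I_D2 − I_D1, so λ = (3.31 − 2.99) / (2.99 × 9.37 − 3.31 × 3.88) = 0.32 / 15.2 = 0.0211 V⁻¹.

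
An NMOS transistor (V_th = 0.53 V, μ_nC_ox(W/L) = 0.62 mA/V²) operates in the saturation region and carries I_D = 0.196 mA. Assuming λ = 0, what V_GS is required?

In saturation I_D = ½ k_n (V_GS − V_th)², so V_GS − V_th = √(2 I_D / k_n) = √(2 × 0.196 / 0.62) = 0.795 V.
V_GS = 0.53 + 0.795 = 1.33 V.

V_GS = 1.33 V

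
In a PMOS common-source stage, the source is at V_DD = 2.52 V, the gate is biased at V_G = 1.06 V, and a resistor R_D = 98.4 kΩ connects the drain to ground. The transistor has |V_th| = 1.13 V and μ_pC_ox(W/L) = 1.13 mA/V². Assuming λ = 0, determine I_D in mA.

I_D = 0.0248 mA

V_SG = V_DD − V_G = 2.52 − 1.06 = 1.46 V, so V_ov = 1.46 − 1.13 = 0.33 V.
Assume saturation: I_D = ½ k_p V_ov² = 0.5 × 1.13 × 0.33² = 0.0615 mA, giving V_SD = V_DD − I_D R_D = 2.52 − 0.0615 × 98.4 = -3.53 V.
But -3.53 V < V_ov = 0.33 V, so the device is actually in triode.
In triode I_D = k_p[V_ov V_SD − ½ V_SD²] and I_D = (V_DD − V_SD)/R_D. Equating: 55.6 V_SD² − 37.69 V_SD + 2.52 = 0, giving V_SD = 0.0752 V (the root below V_ov).
I_D = (2.52 − 0.0752) / 98.4 = 0.0248 mA.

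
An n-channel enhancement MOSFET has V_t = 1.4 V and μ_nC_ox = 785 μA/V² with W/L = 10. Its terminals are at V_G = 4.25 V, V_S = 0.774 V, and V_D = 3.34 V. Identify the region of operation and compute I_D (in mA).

V_GS = V_G − V_S = 4.25 − 0.774 = 3.48 V; V_DS = V_D − V_S = 3.34 − 0.774 = 2.57 V.
k_n = μ_nC_ox · (W/L) = 7.85 mA/V².
V_ov = V_GS − V_t = 3.48 − 1.4 = 2.08 V.
Since V_DS = 2.57 V ≥ V_ov = 2.08 V, the device is in saturation.
I_D = ½ k_n V_ov² = 0.5 × 7.85 × 2.08² = 16.9 mA.

Saturation; I_D = 16.9 mA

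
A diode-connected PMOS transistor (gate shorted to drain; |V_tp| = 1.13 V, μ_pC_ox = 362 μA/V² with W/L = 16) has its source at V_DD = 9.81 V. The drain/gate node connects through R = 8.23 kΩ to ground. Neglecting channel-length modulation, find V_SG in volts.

With gate tied to drain, V_SG = V_SD ≥ V_SG − |V_tp|, so the device is in saturation.
k_p = μ_pC_ox · (W/L) = 5.792 mA/V².
KCL at the drain: ½ k_p (V_SG − |V_tp|)² = (V_DD − V_SG)/R.
Let x = V_SG − 1.13. Then 23.8 x² + x − 8.68 = 0, giving x = 0.583 V (positive root), so V_SG = 1.71 V.
I_D = (V_DD − V_SG)/R = (9.81 − 1.71) / 8.23 = 0.984 mA.

V_SG = 1.71 V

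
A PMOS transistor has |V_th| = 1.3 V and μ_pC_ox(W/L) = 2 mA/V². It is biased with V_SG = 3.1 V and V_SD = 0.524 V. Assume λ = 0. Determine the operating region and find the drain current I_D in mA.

Triode; I_D = 1.61 mA

V_ov = V_SG − |V_th| = 3.1 − 1.3 = 1.8 V.
Since V_SD = 0.524 V < V_ov = 1.8 V, the device is in the triode region.
I_D = k_p [V_ov · V_SD − ½ V_SD²] = 2 × [1.8 × 0.524 − 0.5 × 0.524²] = 1.61 mA.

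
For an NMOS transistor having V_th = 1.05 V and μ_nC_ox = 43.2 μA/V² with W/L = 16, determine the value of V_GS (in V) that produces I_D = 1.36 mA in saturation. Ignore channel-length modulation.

V_GS = 3.03 V

k_n = μ_nC_ox · (W/L) = 0.6912 mA/V².
In saturation I_D = ½ k_n (V_GS − V_th)², so V_GS − V_th = √(2 I_D / k_n) = √(2 × 1.36 / 0.6912) = 1.98 V.
V_GS = 1.05 + 1.98 = 3.03 V.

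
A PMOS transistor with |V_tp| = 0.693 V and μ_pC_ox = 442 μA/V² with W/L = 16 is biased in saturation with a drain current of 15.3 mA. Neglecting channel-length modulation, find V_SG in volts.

k_p = μ_pC_ox · (W/L) = 7.072 mA/V².
In saturation I_D = ½ k_p (V_SG − |V_tp|)², so V_SG − |V_tp| = √(2 I_D / k_p) = √(2 × 15.3 / 7.072) = 2.08 V.
V_SG = 0.693 + 2.08 = 2.77 V.

V_SG = 2.77 V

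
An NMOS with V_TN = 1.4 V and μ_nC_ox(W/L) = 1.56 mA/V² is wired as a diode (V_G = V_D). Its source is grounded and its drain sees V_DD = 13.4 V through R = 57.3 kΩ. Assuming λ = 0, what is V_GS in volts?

With gate tied to drain, V_GS = V_DS ≥ V_GS − V_TN, so the device is in saturation.
KCL at the drain: ½ k_n (V_GS − V_TN)² = (V_DD − V_GS)/R.
Let x = V_GS − 1.4. Then 44.7 x² + x − 12 = 0, giving x = 0.507 V (positive root), so V_GS = 1.91 V.
I_D = (V_DD − V_GS)/R = (13.4 − 1.91) / 57.3 = 0.201 mA.

V_GS = 1.91 V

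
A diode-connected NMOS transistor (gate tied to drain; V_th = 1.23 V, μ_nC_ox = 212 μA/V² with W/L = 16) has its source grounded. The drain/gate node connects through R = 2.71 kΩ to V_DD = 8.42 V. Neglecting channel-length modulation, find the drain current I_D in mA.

I_D = 2.23 mA

With gate tied to drain, V_GS = V_DS ≥ V_GS − V_th, so the device is in saturation.
k_n = μ_nC_ox · (W/L) = 3.392 mA/V².
KCL at the drain: ½ k_n (V_GS − V_th)² = (V_DD − V_GS)/R.
Let x = V_GS − 1.23. Then 4.6 x² + x − 7.19 = 0, giving x = 1.15 V (positive root), so V_GS = 2.38 V.
I_D = (V_DD − V_GS)/R = (8.42 − 2.38) / 2.71 = 2.23 mA.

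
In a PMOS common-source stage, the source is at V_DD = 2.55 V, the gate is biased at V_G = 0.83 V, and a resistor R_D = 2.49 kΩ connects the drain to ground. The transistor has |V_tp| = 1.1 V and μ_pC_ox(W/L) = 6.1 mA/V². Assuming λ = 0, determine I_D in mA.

V_SG = V_DD − V_G = 2.55 − 0.83 = 1.72 V, so V_ov = 1.72 − 1.1 = 0.62 V.
Assume saturation: I_D = ½ k_p V_ov² = 0.5 × 6.1 × 0.62² = 1.17 mA, giving V_SD = V_DD − I_D R_D = 2.55 − 1.17 × 2.49 = -0.369 V.
But -0.369 V < V_ov = 0.62 V, so the device is actually in triode.
In triode I_D = k_p[V_ov V_SD − ½ V_SD²] and I_D = (V_DD − V_SD)/R_D. Equating: 7.59 V_SD² − 10.42 V_SD + 2.55 = 0, giving V_SD = 0.319 V (the root below V_ov).
I_D = (2.55 − 0.319) / 2.49 = 0.896 mA.

I_D = 0.896 mA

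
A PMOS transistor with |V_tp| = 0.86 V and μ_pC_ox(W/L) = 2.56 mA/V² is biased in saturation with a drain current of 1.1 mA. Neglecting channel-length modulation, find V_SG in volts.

In saturation I_D = ½ k_p (V_SG − |V_tp|)², so V_SG − |V_tp| = √(2 I_D / k_p) = √(2 × 1.1 / 2.56) = 0.927 V.
V_SG = 0.86 + 0.927 = 1.79 V.

V_SG = 1.79 V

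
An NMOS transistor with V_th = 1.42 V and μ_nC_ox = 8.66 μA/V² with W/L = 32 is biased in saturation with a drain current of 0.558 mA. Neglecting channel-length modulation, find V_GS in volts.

V_GS = 3.43 V

k_n = μ_nC_ox · (W/L) = 0.2771 mA/V².
In saturation I_D = ½ k_n (V_GS − V_th)², so V_GS − V_th = √(2 I_D / k_n) = √(2 × 0.558 / 0.2771) = 2.01 V.
V_GS = 1.42 + 2.01 = 3.43 V.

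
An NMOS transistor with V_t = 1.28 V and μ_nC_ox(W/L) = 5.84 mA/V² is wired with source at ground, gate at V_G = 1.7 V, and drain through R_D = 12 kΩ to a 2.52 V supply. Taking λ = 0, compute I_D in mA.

V_GS = V_G = 1.7 V, so V_ov = 1.7 − 1.28 = 0.42 V.
Assume saturation: I_D = ½ k_n V_ov² = 0.5 × 5.84 × 0.42² = 0.515 mA, giving V_DS = V_DD − I_D R_D = 2.52 − 0.515 × 12 = -3.66 V.
But -3.66 V < V_ov = 0.42 V, so the device is actually in triode.
In triode I_D = k_n[V_ov V_DS − ½ V_DS²] and I_D = (V_DD − V_DS)/R_D. Equating: 35 V_DS² − 30.43 V_DS + 2.52 = 0, giving V_DS = 0.0927 V (the root below V_ov).
I_D = (2.52 − 0.0927) / 12 = 0.202 mA.

I_D = 0.202 mA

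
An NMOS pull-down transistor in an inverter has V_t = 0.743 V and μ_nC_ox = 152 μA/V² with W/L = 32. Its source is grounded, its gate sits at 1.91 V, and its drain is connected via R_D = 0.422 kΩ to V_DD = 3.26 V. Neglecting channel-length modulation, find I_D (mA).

I_D = 3.31 mA

V_GS = V_G = 1.91 V, so V_ov = 1.91 − 0.743 = 1.17 V.
k_n = μ_nC_ox · (W/L) = 4.864 mA/V².
Assume saturation: I_D = ½ k_n V_ov² = 0.5 × 4.864 × 1.17² = 3.31 mA, giving V_DS = V_DD − I_D R_D = 3.26 − 3.31 × 0.422 = 1.86 V.
V_DS = 1.86 V ≥ V_ov = 1.17 V, confirming saturation.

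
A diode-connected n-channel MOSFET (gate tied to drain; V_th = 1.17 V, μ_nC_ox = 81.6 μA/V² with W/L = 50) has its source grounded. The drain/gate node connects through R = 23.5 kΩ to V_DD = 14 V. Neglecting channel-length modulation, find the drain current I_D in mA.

With gate tied to drain, V_GS = V_DS ≥ V_GS − V_th, so the device is in saturation.
k_n = μ_nC_ox · (W/L) = 4.08 mA/V².
KCL at the drain: ½ k_n (V_GS − V_th)² = (V_DD − V_GS)/R.
Let x = V_GS − 1.17. Then 47.9 x² + x − 12.83 = 0, giving x = 0.507 V (positive root), so V_GS = 1.68 V.
I_D = (V_DD − V_GS)/R = (14 − 1.68) / 23.5 = 0.524 mA.

I_D = 0.524 mA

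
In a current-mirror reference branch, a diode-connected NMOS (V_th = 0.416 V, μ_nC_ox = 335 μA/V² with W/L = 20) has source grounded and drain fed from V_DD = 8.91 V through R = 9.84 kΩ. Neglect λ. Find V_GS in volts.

V_GS = 0.909 V

With gate tied to drain, V_GS = V_DS ≥ V_GS − V_th, so the device is in saturation.
k_n = μ_nC_ox · (W/L) = 6.7 mA/V².
KCL at the drain: ½ k_n (V_GS − V_th)² = (V_DD − V_GS)/R.
Let x = V_GS − 0.416. Then 33 x² + x − 8.494 = 0, giving x = 0.493 V (positive root), so V_GS = 0.909 V.
I_D = (V_DD − V_GS)/R = (8.91 − 0.909) / 9.84 = 0.813 mA.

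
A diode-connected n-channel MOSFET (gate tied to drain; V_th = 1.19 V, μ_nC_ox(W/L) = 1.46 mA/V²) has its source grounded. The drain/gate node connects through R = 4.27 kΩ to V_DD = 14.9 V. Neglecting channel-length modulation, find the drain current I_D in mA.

I_D = 2.76 mA

With gate tied to drain, V_GS = V_DS ≥ V_GS − V_th, so the device is in saturation.
KCL at the drain: ½ k_n (V_GS − V_th)² = (V_DD − V_GS)/R.
Let x = V_GS − 1.19. Then 3.12 x² + x − 13.71 = 0, giving x = 1.94 V (positive root), so V_GS = 3.13 V.
I_D = (V_DD − V_GS)/R = (14.9 − 3.13) / 4.27 = 2.76 mA.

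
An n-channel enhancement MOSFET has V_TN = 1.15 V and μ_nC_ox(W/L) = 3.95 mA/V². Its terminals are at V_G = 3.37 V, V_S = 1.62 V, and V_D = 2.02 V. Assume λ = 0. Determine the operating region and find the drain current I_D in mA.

Triode; I_D = 0.632 mA

V_GS = V_G − V_S = 3.37 − 1.62 = 1.75 V; V_DS = V_D − V_S = 2.02 − 1.62 = 0.4 V.
V_ov = V_GS − V_TN = 1.75 − 1.15 = 0.6 V.
Since V_DS = 0.4 V < V_ov = 0.6 V, the device is in the triode region.
I_D = k_n [V_ov · V_DS − ½ V_DS²] = 3.95 × [0.6 × 0.4 − 0.5 × 0.4²] = 0.632 mA.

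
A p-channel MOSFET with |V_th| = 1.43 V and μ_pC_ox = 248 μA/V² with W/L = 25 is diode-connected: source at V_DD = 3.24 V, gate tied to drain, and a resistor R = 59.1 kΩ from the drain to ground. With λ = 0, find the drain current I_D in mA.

With gate tied to drain, V_SG = V_SD ≥ V_SG − |V_th|, so the device is in saturation.
k_p = μ_pC_ox · (W/L) = 6.2 mA/V².
KCL at the drain: ½ k_p (V_SG − |V_th|)² = (V_DD − V_SG)/R.
Let x = V_SG − 1.43. Then 183 x² + x − 1.81 = 0, giving x = 0.0967 V (positive root), so V_SG = 1.53 V.
I_D = (V_DD − V_SG)/R = (3.24 − 1.53) / 59.1 = 0.029 mA.

I_D = 0.0290 mA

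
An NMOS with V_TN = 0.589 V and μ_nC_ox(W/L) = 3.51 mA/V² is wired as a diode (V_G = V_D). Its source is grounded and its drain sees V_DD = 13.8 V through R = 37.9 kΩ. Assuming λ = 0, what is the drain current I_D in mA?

I_D = 0.337 mA

With gate tied to drain, V_GS = V_DS ≥ V_GS − V_TN, so the device is in saturation.
KCL at the drain: ½ k_n (V_GS − V_TN)² = (V_DD − V_GS)/R.
Let x = V_GS − 0.589. Then 66.5 x² + x − 13.21 = 0, giving x = 0.438 V (positive root), so V_GS = 1.03 V.
I_D = (V_DD − V_GS)/R = (13.8 − 1.03) / 37.9 = 0.337 mA.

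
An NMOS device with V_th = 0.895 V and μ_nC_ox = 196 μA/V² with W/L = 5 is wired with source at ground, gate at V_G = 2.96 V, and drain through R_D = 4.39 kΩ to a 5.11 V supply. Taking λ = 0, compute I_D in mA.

V_GS = V_G = 2.96 V, so V_ov = 2.96 − 0.895 = 2.06 V.
k_n = μ_nC_ox · (W/L) = 0.98 mA/V².
Assume saturation: I_D = ½ k_n V_ov² = 0.5 × 0.98 × 2.06² = 2.09 mA, giving V_DS = V_DD − I_D R_D = 5.11 − 2.09 × 4.39 = -4.06 V.
But -4.06 V < V_ov = 2.06 V, so the device is actually in triode.
In triode I_D = k_n[V_ov V_DS − ½ V_DS²] and I_D = (V_DD − V_DS)/R_D. Equating: 2.15 V_DS² − 9.884 V_DS + 5.11 = 0, giving V_DS = 0.594 V (the root below V_ov).
I_D = (5.11 − 0.594) / 4.39 = 1.03 mA.

I_D = 1.03 mA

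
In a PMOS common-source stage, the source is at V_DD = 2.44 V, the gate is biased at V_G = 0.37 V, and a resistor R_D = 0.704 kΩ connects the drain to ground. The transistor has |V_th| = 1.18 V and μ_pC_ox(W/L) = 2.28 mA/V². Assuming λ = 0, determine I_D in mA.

I_D = 0.903 mA

V_SG = V_DD − V_G = 2.44 − 0.37 = 2.07 V, so V_ov = 2.07 − 1.18 = 0.89 V.
Assume saturation: I_D = ½ k_p V_ov² = 0.5 × 2.28 × 0.89² = 0.903 mA, giving V_SD = V_DD − I_D R_D = 2.44 − 0.903 × 0.704 = 1.8 V.
V_SD = 1.8 V ≥ V_ov = 0.89 V, confirming saturation.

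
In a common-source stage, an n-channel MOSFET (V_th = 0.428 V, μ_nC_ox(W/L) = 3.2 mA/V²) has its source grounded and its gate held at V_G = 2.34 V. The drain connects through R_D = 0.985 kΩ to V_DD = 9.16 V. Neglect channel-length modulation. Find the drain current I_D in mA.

I_D = 5.85 mA

V_GS = V_G = 2.34 V, so V_ov = 2.34 − 0.428 = 1.91 V.
Assume saturation: I_D = ½ k_n V_ov² = 0.5 × 3.2 × 1.91² = 5.85 mA, giving V_DS = V_DD − I_D R_D = 9.16 − 5.85 × 0.985 = 3.4 V.
V_DS = 3.4 V ≥ V_ov = 1.91 V, confirming saturation.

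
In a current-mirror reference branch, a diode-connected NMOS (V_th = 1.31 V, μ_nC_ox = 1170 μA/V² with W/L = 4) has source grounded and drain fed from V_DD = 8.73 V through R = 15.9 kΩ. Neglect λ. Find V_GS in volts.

V_GS = 1.74 V

With gate tied to drain, V_GS = V_DS ≥ V_GS − V_th, so the device is in saturation.
k_n = μ_nC_ox · (W/L) = 4.68 mA/V².
KCL at the drain: ½ k_n (V_GS − V_th)² = (V_DD − V_GS)/R.
Let x = V_GS − 1.31. Then 37.2 x² + x − 7.42 = 0, giving x = 0.433 V (positive root), so V_GS = 1.74 V.
I_D = (V_DD − V_GS)/R = (8.73 − 1.74) / 15.9 = 0.439 mA.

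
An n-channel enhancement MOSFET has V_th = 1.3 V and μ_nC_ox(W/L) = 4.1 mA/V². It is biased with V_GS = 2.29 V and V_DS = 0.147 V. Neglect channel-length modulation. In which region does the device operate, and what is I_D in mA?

Triode; I_D = 0.552 mA

V_ov = V_GS − V_th = 2.29 − 1.3 = 0.99 V.
Since V_DS = 0.147 V < V_ov = 0.99 V, the device is in the triode region.
I_D = k_n [V_ov · V_DS − ½ V_DS²] = 4.1 × [0.99 × 0.147 − 0.5 × 0.147²] = 0.552 mA.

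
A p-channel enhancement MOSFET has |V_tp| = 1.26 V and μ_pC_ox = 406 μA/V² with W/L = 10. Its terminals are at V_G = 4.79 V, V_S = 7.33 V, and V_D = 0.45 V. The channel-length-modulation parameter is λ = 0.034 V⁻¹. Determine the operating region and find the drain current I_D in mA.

Saturation; I_D = 4.10 mA

V_SG = V_S − V_G = 7.33 − 4.79 = 2.54 V; V_SD = V_S − V_D = 7.33 − 0.45 = 6.88 V.
k_p = μ_pC_ox · (W/L) = 4.06 mA/V².
V_ov = V_SG − |V_tp| = 2.54 − 1.26 = 1.28 V.
Since V_SD = 6.88 V ≥ V_ov = 1.28 V, the device is in saturation.
I_D = ½ k_p V_ov² (1 + λ V_SD) = 0.5 × 4.06 × 1.28² × (1 + 0.034 × 6.88) = 4.1 mA.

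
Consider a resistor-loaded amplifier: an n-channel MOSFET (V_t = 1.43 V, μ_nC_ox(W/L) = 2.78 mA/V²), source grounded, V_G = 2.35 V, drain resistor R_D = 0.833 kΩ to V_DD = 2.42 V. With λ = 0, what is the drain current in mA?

I_D = 1.18 mA

V_GS = V_G = 2.35 V, so V_ov = 2.35 − 1.43 = 0.92 V.
Assume saturation: I_D = ½ k_n V_ov² = 0.5 × 2.78 × 0.92² = 1.18 mA, giving V_DS = V_DD − I_D R_D = 2.42 − 1.18 × 0.833 = 1.44 V.
V_DS = 1.44 V ≥ V_ov = 0.92 V, confirming saturation.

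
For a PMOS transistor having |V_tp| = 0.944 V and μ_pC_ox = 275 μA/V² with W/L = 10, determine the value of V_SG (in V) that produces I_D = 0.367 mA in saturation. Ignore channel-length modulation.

V_SG = 1.46 V

k_p = μ_pC_ox · (W/L) = 2.75 mA/V².
In saturation I_D = ½ k_p (V_SG − |V_tp|)², so V_SG − |V_tp| = √(2 I_D / k_p) = √(2 × 0.367 / 2.75) = 0.517 V.
V_SG = 0.944 + 0.517 = 1.46 V.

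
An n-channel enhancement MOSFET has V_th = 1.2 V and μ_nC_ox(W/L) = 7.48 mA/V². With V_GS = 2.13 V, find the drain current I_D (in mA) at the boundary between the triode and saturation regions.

At the boundary V_DS = V_ov = V_GS − V_th = 2.13 − 1.2 = 0.93 V.
I_D = ½ k_n V_ov² = 0.5 × 7.48 × 0.93² = 3.23 mA.

I_D = 3.23 mA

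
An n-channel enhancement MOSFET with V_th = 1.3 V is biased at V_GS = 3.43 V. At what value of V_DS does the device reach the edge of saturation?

V_DS,sat = 2.13 V

The boundary between triode and saturation is V_DS = V_GS − V_th = V_ov.
V_ov = 3.43 − 1.3 = 2.13 V.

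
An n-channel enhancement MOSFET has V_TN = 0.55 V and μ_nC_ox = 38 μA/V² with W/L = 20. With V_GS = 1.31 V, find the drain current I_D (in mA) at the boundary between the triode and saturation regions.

I_D = 0.219 mA

At the boundary V_DS = V_ov = V_GS − V_TN = 1.31 − 0.55 = 0.76 V.
k_n = μ_nC_ox · (W/L) = 0.76 mA/V².
I_D = ½ k_n V_ov² = 0.5 × 0.76 × 0.76² = 0.219 mA.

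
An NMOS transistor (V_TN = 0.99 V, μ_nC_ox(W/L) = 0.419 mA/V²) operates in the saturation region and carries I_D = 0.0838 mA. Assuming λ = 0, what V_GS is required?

V_GS = 1.62 V

In saturation I_D = ½ k_n (V_GS − V_TN)², so V_GS − V_TN = √(2 I_D / k_n) = √(2 × 0.0838 / 0.419) = 0.632 V.
V_GS = 0.99 + 0.632 = 1.62 V.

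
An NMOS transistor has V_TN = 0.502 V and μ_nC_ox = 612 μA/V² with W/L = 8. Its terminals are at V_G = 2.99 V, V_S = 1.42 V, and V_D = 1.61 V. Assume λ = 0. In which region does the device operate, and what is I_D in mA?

Triode; I_D = 0.905 mA

V_GS = V_G − V_S = 2.99 − 1.42 = 1.57 V; V_DS = V_D − V_S = 1.61 − 1.42 = 0.19 V.
k_n = μ_nC_ox · (W/L) = 4.896 mA/V².
V_ov = V_GS − V_TN = 1.57 − 0.502 = 1.07 V.
Since V_DS = 0.19 V < V_ov = 1.07 V, the device is in the triode region.
I_D = k_n [V_ov · V_DS − ½ V_DS²] = 4.896 × [1.07 × 0.19 − 0.5 × 0.19²] = 0.905 mA.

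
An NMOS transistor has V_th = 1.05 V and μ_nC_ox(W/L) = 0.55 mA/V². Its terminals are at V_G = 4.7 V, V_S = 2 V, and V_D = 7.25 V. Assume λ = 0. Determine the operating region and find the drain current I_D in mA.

Saturation; I_D = 0.749 mA

V_GS = V_G − V_S = 4.7 − 2 = 2.7 V; V_DS = V_D − V_S = 7.25 − 2 = 5.25 V.
V_ov = V_GS − V_th = 2.7 − 1.05 = 1.65 V.
Since V_DS = 5.25 V ≥ V_ov = 1.65 V, the device is in saturation.
I_D = ½ k_n V_ov² = 0.5 × 0.55 × 1.65² = 0.749 mA.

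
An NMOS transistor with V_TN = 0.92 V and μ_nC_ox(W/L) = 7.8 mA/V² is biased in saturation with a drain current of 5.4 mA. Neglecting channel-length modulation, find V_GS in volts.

In saturation I_D = ½ k_n (V_GS − V_TN)², so V_GS − V_TN = √(2 I_D / k_n) = √(2 × 5.4 / 7.8) = 1.18 V.
V_GS = 0.92 + 1.18 = 2.1 V.

V_GS = 2.10 V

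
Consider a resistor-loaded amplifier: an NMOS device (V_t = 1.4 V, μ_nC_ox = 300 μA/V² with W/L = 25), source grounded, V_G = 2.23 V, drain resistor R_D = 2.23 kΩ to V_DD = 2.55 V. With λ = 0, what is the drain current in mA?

V_GS = V_G = 2.23 V, so V_ov = 2.23 − 1.4 = 0.83 V.
k_n = μ_nC_ox · (W/L) = 7.5 mA/V².
Assume saturation: I_D = ½ k_n V_ov² = 0.5 × 7.5 × 0.83² = 2.58 mA, giving V_DS = V_DD − I_D R_D = 2.55 − 2.58 × 2.23 = -3.21 V.
But -3.21 V < V_ov = 0.83 V, so the device is actually in triode.
In triode I_D = k_n[V_ov V_DS − ½ V_DS²] and I_D = (V_DD − V_DS)/R_D. Equating: 8.36 V_DS² − 14.88 V_DS + 2.55 = 0, giving V_DS = 0.192 V (the root below V_ov).
I_D = (2.55 − 0.192) / 2.23 = 1.06 mA.

I_D = 1.06 mA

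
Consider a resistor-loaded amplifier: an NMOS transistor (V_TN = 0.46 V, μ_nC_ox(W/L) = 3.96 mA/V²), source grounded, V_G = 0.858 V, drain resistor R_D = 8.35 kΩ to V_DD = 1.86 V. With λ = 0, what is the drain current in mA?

I_D = 0.203 mA

V_GS = V_G = 0.858 V, so V_ov = 0.858 − 0.46 = 0.398 V.
Assume saturation: I_D = ½ k_n V_ov² = 0.5 × 3.96 × 0.398² = 0.314 mA, giving V_DS = V_DD − I_D R_D = 1.86 − 0.314 × 8.35 = -0.759 V.
But -0.759 V < V_ov = 0.398 V, so the device is actually in triode.
In triode I_D = k_n[V_ov V_DS − ½ V_DS²] and I_D = (V_DD − V_DS)/R_D. Equating: 16.5 V_DS² − 14.16 V_DS + 1.86 = 0, giving V_DS = 0.162 V (the root below V_ov).
I_D = (1.86 − 0.162) / 8.35 = 0.203 mA.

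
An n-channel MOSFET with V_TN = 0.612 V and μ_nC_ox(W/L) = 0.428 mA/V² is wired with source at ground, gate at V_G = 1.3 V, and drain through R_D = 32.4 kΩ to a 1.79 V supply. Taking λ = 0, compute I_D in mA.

I_D = 0.0492 mA

V_GS = V_G = 1.3 V, so V_ov = 1.3 − 0.612 = 0.688 V.
Assume saturation: I_D = ½ k_n V_ov² = 0.5 × 0.428 × 0.688² = 0.101 mA, giving V_DS = V_DD − I_D R_D = 1.79 − 0.101 × 32.4 = -1.49 V.
But -1.49 V < V_ov = 0.688 V, so the device is actually in triode.
In triode I_D = k_n[V_ov V_DS − ½ V_DS²] and I_D = (V_DD − V_DS)/R_D. Equating: 6.93 V_DS² − 10.54 V_DS + 1.79 = 0, giving V_DS = 0.195 V (the root below V_ov).
I_D = (1.79 − 0.195) / 32.4 = 0.0492 mA.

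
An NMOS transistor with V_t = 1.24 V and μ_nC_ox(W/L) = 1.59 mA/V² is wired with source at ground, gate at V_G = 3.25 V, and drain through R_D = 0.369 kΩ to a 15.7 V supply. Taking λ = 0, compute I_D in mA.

V_GS = V_G = 3.25 V, so V_ov = 3.25 − 1.24 = 2.01 V.
Assume saturation: I_D = ½ k_n V_ov² = 0.5 × 1.59 × 2.01² = 3.21 mA, giving V_DS = V_DD − I_D R_D = 15.7 − 3.21 × 0.369 = 14.5 V.
V_DS = 14.5 V ≥ V_ov = 2.01 V, confirming saturation.

I_D = 3.21 mA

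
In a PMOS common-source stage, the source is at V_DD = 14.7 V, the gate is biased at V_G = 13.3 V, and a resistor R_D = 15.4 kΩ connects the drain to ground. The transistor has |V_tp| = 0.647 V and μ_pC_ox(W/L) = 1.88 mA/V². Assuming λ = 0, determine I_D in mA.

I_D = 0.533 mA

V_SG = V_DD − V_G = 14.7 − 13.3 = 1.4 V, so V_ov = 1.4 − 0.647 = 0.753 V.
Assume saturation: I_D = ½ k_p V_ov² = 0.5 × 1.88 × 0.753² = 0.533 mA, giving V_SD = V_DD − I_D R_D = 14.7 − 0.533 × 15.4 = 6.49 V.
V_SD = 6.49 V ≥ V_ov = 0.753 V, confirming saturation.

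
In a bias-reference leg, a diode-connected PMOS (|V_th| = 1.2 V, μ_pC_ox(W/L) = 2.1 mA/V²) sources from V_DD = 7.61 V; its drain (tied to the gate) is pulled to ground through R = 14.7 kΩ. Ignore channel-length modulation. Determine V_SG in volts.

V_SG = 1.81 V

With gate tied to drain, V_SG = V_SD ≥ V_SG − |V_th|, so the device is in saturation.
KCL at the drain: ½ k_p (V_SG − |V_th|)² = (V_DD − V_SG)/R.
Let x = V_SG − 1.2. Then 15.4 x² + x − 6.41 = 0, giving x = 0.613 V (positive root), so V_SG = 1.81 V.
I_D = (V_DD − V_SG)/R = (7.61 − 1.81) / 14.7 = 0.394 mA.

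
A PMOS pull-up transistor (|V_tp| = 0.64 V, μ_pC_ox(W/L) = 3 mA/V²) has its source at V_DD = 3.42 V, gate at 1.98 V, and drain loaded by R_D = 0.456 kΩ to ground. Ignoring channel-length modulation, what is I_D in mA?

I_D = 0.960 mA

V_SG = V_DD − V_G = 3.42 − 1.98 = 1.44 V, so V_ov = 1.44 − 0.64 = 0.8 V.
Assume saturation: I_D = ½ k_p V_ov² = 0.5 × 3 × 0.8² = 0.96 mA, giving V_SD = V_DD − I_D R_D = 3.42 − 0.96 × 0.456 = 2.98 V.
V_SD = 2.98 V ≥ V_ov = 0.8 V, confirming saturation.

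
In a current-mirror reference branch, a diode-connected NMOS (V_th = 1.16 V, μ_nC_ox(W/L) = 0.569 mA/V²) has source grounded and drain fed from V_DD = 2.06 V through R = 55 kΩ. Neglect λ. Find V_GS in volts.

With gate tied to drain, V_GS = V_DS ≥ V_GS − V_th, so the device is in saturation.
KCL at the drain: ½ k_n (V_GS − V_th)² = (V_DD − V_GS)/R.
Let x = V_GS − 1.16. Then 15.6 x² + x − 0.9 = 0, giving x = 0.21 V (positive root), so V_GS = 1.37 V.
I_D = (V_DD − V_GS)/R = (2.06 − 1.37) / 55 = 0.0125 mA.

V_GS = 1.37 V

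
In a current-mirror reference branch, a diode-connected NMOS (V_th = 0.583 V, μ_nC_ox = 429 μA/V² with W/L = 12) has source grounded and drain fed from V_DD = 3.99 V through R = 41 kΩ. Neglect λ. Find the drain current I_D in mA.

I_D = 0.0788 mA

With gate tied to drain, V_GS = V_DS ≥ V_GS − V_th, so the device is in saturation.
k_n = μ_nC_ox · (W/L) = 5.148 mA/V².
KCL at the drain: ½ k_n (V_GS − V_th)² = (V_DD − V_GS)/R.
Let x = V_GS − 0.583. Then 106 x² + x − 3.407 = 0, giving x = 0.175 V (positive root), so V_GS = 0.758 V.
I_D = (V_DD − V_GS)/R = (3.99 − 0.758) / 41 = 0.0788 mA.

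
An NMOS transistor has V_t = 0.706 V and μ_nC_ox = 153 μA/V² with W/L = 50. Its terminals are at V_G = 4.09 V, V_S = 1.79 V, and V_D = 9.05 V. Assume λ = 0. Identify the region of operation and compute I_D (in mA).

V_GS = V_G − V_S = 4.09 − 1.79 = 2.3 V; V_DS = V_D − V_S = 9.05 − 1.79 = 7.26 V.
k_n = μ_nC_ox · (W/L) = 7.65 mA/V².
V_ov = V_GS − V_t = 2.3 − 0.706 = 1.59 V.
Since V_DS = 7.26 V ≥ V_ov = 1.59 V, the device is in saturation.
I_D = ½ k_n V_ov² = 0.5 × 7.65 × 1.59² = 9.72 mA.

Saturation; I_D = 9.72 mA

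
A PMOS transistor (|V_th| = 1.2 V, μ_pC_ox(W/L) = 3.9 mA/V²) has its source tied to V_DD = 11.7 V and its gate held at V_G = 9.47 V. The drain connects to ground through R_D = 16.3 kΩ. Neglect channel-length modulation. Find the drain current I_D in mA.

I_D = 0.706 mA

V_SG = V_DD − V_G = 11.7 − 9.47 = 2.23 V, so V_ov = 2.23 − 1.2 = 1.03 V.
Assume saturation: I_D = ½ k_p V_ov² = 0.5 × 3.9 × 1.03² = 2.07 mA, giving V_SD = V_DD − I_D R_D = 11.7 − 2.07 × 16.3 = -22 V.
But -22 V < V_ov = 1.03 V, so the device is actually in triode.
In triode I_D = k_p[V_ov V_SD − ½ V_SD²] and I_D = (V_DD − V_SD)/R_D. Equating: 31.8 V_SD² − 66.48 V_SD + 11.7 = 0, giving V_SD = 0.194 V (the root below V_ov).
I_D = (11.7 − 0.194) / 16.3 = 0.706 mA.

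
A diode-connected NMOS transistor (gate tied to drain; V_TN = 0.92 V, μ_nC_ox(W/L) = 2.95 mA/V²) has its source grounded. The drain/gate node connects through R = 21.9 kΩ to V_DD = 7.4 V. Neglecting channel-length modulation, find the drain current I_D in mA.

With gate tied to drain, V_GS = V_DS ≥ V_GS − V_TN, so the device is in saturation.
KCL at the drain: ½ k_n (V_GS − V_TN)² = (V_DD − V_GS)/R.
Let x = V_GS − 0.92. Then 32.3 x² + x − 6.48 = 0, giving x = 0.433 V (positive root), so V_GS = 1.35 V.
I_D = (V_DD − V_GS)/R = (7.4 − 1.35) / 21.9 = 0.276 mA.

I_D = 0.276 mA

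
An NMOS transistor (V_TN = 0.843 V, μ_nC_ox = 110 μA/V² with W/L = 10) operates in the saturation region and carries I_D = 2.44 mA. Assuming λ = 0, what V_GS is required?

V_GS = 2.95 V

k_n = μ_nC_ox · (W/L) = 1.1 mA/V².
In saturation I_D = ½ k_n (V_GS − V_TN)², so V_GS − V_TN = √(2 I_D / k_n) = √(2 × 2.44 / 1.1) = 2.11 V.
V_GS = 0.843 + 2.11 = 2.95 V.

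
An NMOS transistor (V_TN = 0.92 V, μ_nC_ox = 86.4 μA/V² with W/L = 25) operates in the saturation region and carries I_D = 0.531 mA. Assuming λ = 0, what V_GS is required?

k_n = μ_nC_ox · (W/L) = 2.16 mA/V².
In saturation I_D = ½ k_n (V_GS − V_TN)², so V_GS − V_TN = √(2 I_D / k_n) = √(2 × 0.531 / 2.16) = 0.701 V.
V_GS = 0.92 + 0.701 = 1.62 V.

V_GS = 1.62 V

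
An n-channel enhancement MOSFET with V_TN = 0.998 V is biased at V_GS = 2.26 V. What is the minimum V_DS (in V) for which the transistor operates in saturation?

V_DS,sat = 1.26 V

The boundary between triode and saturation is V_DS = V_GS − V_TN = V_ov.
V_ov = 2.26 − 0.998 = 1.26 V.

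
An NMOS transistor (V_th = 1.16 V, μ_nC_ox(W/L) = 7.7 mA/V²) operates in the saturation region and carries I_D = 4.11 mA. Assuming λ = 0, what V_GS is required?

V_GS = 2.19 V

In saturation I_D = ½ k_n (V_GS − V_th)², so V_GS − V_th = √(2 I_D / k_n) = √(2 × 4.11 / 7.7) = 1.03 V.
V_GS = 1.16 + 1.03 = 2.19 V.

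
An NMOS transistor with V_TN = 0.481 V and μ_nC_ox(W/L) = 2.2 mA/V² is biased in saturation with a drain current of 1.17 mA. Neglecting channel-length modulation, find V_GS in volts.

V_GS = 1.51 V

In saturation I_D = ½ k_n (V_GS − V_TN)², so V_GS − V_TN = √(2 I_D / k_n) = √(2 × 1.17 / 2.2) = 1.03 V.
V_GS = 0.481 + 1.03 = 1.51 V.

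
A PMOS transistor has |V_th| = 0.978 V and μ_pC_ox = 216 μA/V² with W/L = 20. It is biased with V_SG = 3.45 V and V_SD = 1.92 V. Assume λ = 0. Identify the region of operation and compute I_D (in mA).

Triode; I_D = 12.5 mA

k_p = μ_pC_ox · (W/L) = 4.32 mA/V².
V_ov = V_SG − |V_th| = 3.45 − 0.978 = 2.47 V.
Since V_SD = 1.92 V < V_ov = 2.47 V, the device is in the triode region.
I_D = k_p [V_ov · V_SD − ½ V_SD²] = 4.32 × [2.47 × 1.92 − 0.5 × 1.92²] = 12.5 mA.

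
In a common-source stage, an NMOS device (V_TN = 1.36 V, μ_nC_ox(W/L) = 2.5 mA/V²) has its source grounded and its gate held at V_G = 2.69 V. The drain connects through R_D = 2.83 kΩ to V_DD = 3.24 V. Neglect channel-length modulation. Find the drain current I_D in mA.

I_D = 1.02 mA

V_GS = V_G = 2.69 V, so V_ov = 2.69 − 1.36 = 1.33 V.
Assume saturation: I_D = ½ k_n V_ov² = 0.5 × 2.5 × 1.33² = 2.21 mA, giving V_DS = V_DD − I_D R_D = 3.24 − 2.21 × 2.83 = -3.02 V.
But -3.02 V < V_ov = 1.33 V, so the device is actually in triode.
In triode I_D = k_n[V_ov V_DS − ½ V_DS²] and I_D = (V_DD − V_DS)/R_D. Equating: 3.54 V_DS² − 10.41 V_DS + 3.24 = 0, giving V_DS = 0.354 V (the root below V_ov).
I_D = (3.24 − 0.354) / 2.83 = 1.02 mA.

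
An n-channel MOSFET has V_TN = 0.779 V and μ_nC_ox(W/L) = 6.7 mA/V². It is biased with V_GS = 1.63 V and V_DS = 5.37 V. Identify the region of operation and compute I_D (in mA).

V_ov = V_GS − V_TN = 1.63 − 0.779 = 0.851 V.
Since V_DS = 5.37 V ≥ V_ov = 0.851 V, the device is in saturation.
I_D = ½ k_n V_ov² = 0.5 × 6.7 × 0.851² = 2.43 mA.

Saturation; I_D = 2.43 mA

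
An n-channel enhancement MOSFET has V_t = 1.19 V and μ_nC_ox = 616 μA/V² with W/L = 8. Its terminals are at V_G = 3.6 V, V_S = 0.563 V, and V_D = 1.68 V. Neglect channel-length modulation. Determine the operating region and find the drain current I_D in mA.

Triode; I_D = 7.09 mA

V_GS = V_G − V_S = 3.6 − 0.563 = 3.04 V; V_DS = V_D − V_S = 1.68 − 0.563 = 1.12 V.
k_n = μ_nC_ox · (W/L) = 4.928 mA/V².
V_ov = V_GS − V_t = 3.04 − 1.19 = 1.85 V.
Since V_DS = 1.12 V < V_ov = 1.85 V, the device is in the triode region.
I_D = k_n [V_ov · V_DS − ½ V_DS²] = 4.928 × [1.85 × 1.12 − 0.5 × 1.12²] = 7.09 mA.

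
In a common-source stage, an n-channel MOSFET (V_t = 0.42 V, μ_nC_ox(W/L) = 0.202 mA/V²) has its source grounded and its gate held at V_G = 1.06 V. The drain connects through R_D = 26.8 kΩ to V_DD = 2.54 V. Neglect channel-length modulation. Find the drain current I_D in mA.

I_D = 0.0414 mA

V_GS = V_G = 1.06 V, so V_ov = 1.06 − 0.42 = 0.64 V.
Assume saturation: I_D = ½ k_n V_ov² = 0.5 × 0.202 × 0.64² = 0.0414 mA, giving V_DS = V_DD − I_D R_D = 2.54 − 0.0414 × 26.8 = 1.43 V.
V_DS = 1.43 V ≥ V_ov = 0.64 V, confirming saturation.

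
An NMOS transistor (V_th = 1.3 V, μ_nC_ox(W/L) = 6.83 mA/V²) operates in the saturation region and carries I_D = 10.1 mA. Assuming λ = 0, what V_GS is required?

V_GS = 3.02 V

In saturation I_D = ½ k_n (V_GS − V_th)², so V_GS − V_th = √(2 I_D / k_n) = √(2 × 10.1 / 6.83) = 1.72 V.
V_GS = 1.3 + 1.72 = 3.02 V.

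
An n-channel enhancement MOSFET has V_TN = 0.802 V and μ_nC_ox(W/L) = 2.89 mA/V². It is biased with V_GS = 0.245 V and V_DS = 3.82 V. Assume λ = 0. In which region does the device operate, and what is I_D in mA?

V_GS = 0.245 V < V_TN = 0.802 V, so the transistor is in cutoff.

Cutoff; I_D = 0 mA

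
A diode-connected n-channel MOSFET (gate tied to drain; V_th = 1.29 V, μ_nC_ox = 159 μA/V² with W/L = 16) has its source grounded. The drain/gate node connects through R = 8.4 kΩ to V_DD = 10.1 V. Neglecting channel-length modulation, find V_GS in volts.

V_GS = 2.15 V

With gate tied to drain, V_GS = V_DS ≥ V_GS − V_th, so the device is in saturation.
k_n = μ_nC_ox · (W/L) = 2.544 mA/V².
KCL at the drain: ½ k_n (V_GS − V_th)² = (V_DD − V_GS)/R.
Let x = V_GS − 1.29. Then 10.7 x² + x − 8.81 = 0, giving x = 0.862 V (positive root), so V_GS = 2.15 V.
I_D = (V_DD − V_GS)/R = (10.1 − 2.15) / 8.4 = 0.946 mA.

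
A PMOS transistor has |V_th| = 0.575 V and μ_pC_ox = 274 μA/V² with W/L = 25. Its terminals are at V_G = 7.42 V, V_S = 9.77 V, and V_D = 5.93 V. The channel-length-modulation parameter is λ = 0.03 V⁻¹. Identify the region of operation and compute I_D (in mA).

V_SG = V_S − V_G = 9.77 − 7.42 = 2.35 V; V_SD = V_S − V_D = 9.77 − 5.93 = 3.84 V.
k_p = μ_pC_ox · (W/L) = 6.85 mA/V².
V_ov = V_SG − |V_th| = 2.35 − 0.575 = 1.77 V.
Since V_SD = 3.84 V ≥ V_ov = 1.77 V, the device is in saturation.
I_D = ½ k_p V_ov² (1 + λ V_SD) = 0.5 × 6.85 × 1.77² × (1 + 0.03 × 3.84) = 12 mA.

Saturation; I_D = 12.0 mA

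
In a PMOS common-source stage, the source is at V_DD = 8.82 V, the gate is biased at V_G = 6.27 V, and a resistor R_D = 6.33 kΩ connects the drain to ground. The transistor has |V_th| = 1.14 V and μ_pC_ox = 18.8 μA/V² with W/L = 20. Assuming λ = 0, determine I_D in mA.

I_D = 0.374 mA

V_SG = V_DD − V_G = 8.82 − 6.27 = 2.55 V, so V_ov = 2.55 − 1.14 = 1.41 V.
k_p = μ_pC_ox · (W/L) = 0.376 mA/V².
Assume saturation: I_D = ½ k_p V_ov² = 0.5 × 0.376 × 1.41² = 0.374 mA, giving V_SD = V_DD − I_D R_D = 8.82 − 0.374 × 6.33 = 6.45 V.
V_SD = 6.45 V ≥ V_ov = 1.41 V, confirming saturation.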